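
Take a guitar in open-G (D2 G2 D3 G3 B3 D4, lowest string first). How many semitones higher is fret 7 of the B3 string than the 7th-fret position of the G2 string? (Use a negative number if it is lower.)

16 semitones

B3 at fret 7 → F#4 (MIDI 66); G2 at fret 7 → D3 (MIDI 50).
66 − 50 = 16, so the two pitches are 16 semitones apart.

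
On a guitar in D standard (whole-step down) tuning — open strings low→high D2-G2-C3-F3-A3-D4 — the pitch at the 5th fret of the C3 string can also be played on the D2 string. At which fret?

Fret 5 on C3 is MIDI 48 + 5 = 53 (F3). On the D2 string (open MIDI 38), that pitch is 53 − 38 = fret 15.

15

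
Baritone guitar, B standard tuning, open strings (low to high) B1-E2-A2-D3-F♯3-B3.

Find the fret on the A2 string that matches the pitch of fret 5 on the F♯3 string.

14

F♯3 at fret 5 is F♯3 + 5 semitones = B3.
The open A2 string is 9 semitones below the open F♯3, so the same pitch on the A2 string lies at fret 5 + 9 = 14.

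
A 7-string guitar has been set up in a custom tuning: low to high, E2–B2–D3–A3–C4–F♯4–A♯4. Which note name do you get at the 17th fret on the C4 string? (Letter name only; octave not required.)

F

The open C4 string plus 17 semitones: C–C#–D–D#–…–D#–E–F.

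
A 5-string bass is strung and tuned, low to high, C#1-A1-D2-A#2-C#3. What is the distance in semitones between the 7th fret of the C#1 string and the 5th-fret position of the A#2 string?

C#1 at fret 7 → G#1 (MIDI 32); A#2 at fret 5 → D#3 (MIDI 51).
32 − 51 = -19, so the two pitches are 19 semitones apart, with D#3 the higher.

19 semitones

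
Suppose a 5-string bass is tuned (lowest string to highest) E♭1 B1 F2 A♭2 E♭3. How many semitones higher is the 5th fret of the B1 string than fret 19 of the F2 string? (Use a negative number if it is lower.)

-20 semitones

B1 at fret 5 → E2 (MIDI 40); F2 at fret 19 → C4 (MIDI 60).
40 − 60 = -20, so the two pitches are 20 semitones apart.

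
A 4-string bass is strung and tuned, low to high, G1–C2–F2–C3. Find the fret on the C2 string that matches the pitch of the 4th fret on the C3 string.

16

Fret 4 on C3 is MIDI 48 + 4 = 52 (E3). On the C2 string (open MIDI 36), that pitch is 52 − 36 = fret 16.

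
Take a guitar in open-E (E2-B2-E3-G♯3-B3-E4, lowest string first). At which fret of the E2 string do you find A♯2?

A♯2 is 6 semitones above the open E2 (E–F–F#–G–G#–A–A#), so it sits at fret 6.

6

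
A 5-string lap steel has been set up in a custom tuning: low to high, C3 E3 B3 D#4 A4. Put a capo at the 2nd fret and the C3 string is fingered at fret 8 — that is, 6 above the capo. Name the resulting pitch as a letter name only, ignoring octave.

The capo raises the open C3 by 2 semitones to D3; fretting 6 more gives C3 + 2 + 6 = C3 + 8 semitones, landing on G#.
(Also written Ab.)

G#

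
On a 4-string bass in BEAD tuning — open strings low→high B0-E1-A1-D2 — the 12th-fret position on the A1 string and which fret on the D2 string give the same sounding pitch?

7

A1 at fret 12 is A1 + 12 semitones = A2.
The open D2 string is 5 semitones above the open A1, so the same pitch on the D2 string lies at fret 12 − 5 = 7.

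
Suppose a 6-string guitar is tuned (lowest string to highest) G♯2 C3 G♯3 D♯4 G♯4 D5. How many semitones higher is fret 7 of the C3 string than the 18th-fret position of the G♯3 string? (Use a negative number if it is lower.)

-19 semitones

C3 at fret 7 → G3 (MIDI 55); G♯3 at fret 18 → D5 (MIDI 74).
55 − 74 = -19, so the two pitches are 19 semitones apart.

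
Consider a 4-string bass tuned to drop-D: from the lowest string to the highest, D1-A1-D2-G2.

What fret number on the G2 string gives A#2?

A#2 is 3 semitones above the open G2 (G–G#–A–A#), so it sits at fret 3.

3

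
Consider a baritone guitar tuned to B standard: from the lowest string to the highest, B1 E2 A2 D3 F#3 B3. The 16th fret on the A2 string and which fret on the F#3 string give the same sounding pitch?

7

A2 at fret 16 is A2 + 16 semitones = C#4.
The open F#3 string is 9 semitones above the open A2, so the same pitch on the F#3 string lies at fret 16 − 9 = 7.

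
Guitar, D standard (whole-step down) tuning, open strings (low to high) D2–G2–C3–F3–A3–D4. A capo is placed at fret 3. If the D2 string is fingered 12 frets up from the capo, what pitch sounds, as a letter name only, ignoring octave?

F

The capo raises the open D2 by 3 semitones to F2; fretting 12 more gives D2 + 3 + 12 = D2 + 15 semitones, landing on F.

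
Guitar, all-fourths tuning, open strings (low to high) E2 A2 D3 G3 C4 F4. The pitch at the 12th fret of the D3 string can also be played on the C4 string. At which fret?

2

D3 at fret 12 is D3 + 12 semitones = D4.
The open C4 string is 10 semitones above the open D3, so the same pitch on the C4 string lies at fret 12 − 10 = 2.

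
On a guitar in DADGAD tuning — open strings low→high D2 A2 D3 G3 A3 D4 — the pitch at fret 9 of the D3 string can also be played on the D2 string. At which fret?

D3 at fret 9 is D3 + 9 semitones = B3.
The open D2 string is 12 semitones below the open D3, so the same pitch on the D2 string lies at fret 9 + 12 = 21.

21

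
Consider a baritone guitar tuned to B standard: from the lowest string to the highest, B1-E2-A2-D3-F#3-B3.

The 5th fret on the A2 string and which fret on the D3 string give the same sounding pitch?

A2 at fret 5 is A2 + 5 semitones = D3.
The open D3 string is 5 semitones above the open A2, so the same pitch on the D3 string lies at fret 5 − 5 = 0.

0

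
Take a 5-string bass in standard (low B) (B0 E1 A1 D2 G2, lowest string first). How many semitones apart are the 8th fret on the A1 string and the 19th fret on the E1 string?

A1 at fret 8 → F2 (MIDI 41); E1 at fret 19 → B2 (MIDI 47).
41 − 47 = -6, so the two pitches are 6 semitones apart, with B2 the higher.

6 semitones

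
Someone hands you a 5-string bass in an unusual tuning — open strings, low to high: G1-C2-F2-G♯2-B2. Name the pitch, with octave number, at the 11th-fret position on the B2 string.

A♯3

B2 is MIDI 47. Adding 11 gives 58, which is A♯3.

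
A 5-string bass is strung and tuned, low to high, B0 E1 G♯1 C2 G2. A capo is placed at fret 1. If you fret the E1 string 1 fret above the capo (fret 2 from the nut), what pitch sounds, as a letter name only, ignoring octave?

F♯

The capo raises the open E1 by 1 semitone to F1; fretting 1 more gives E1 + 1 + 1 = E1 + 2 semitones, landing on F♯.
(Also written G♭.)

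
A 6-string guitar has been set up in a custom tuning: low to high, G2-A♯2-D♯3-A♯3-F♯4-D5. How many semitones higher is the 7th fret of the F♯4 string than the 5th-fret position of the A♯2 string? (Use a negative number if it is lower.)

22 semitones

F♯4 at fret 7 → C♯5 (MIDI 73); A♯2 at fret 5 → D♯3 (MIDI 51).
73 − 51 = 22, so the two pitches are 22 semitones apart.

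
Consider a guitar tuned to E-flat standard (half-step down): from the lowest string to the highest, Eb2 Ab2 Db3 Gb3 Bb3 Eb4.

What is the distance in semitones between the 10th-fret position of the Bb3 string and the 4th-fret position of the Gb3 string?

10 semitones

Bb3 at fret 10 → Ab4 (MIDI 68); Gb3 at fret 4 → Bb3 (MIDI 58).
68 − 58 = 10, so the two pitches are 10 semitones apart, with Ab4 the higher.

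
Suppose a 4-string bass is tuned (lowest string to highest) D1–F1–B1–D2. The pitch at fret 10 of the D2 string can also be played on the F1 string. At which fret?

Fret 10 on D2 is MIDI 38 + 10 = 48 (C3). On the F1 string (open MIDI 29), that pitch is 48 − 29 = fret 19.

19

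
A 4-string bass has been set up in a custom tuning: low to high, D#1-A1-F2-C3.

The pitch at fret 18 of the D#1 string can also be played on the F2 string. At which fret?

4

D#1 at fret 18 is D#1 + 18 semitones = A2.
The open F2 string is 14 semitones above the open D#1, so the same pitch on the F2 string lies at fret 18 − 14 = 4.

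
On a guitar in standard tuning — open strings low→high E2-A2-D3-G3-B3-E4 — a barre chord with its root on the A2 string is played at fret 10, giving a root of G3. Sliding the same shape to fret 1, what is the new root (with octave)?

A#2

Moving from fret 10 to fret 1 shifts the root by -9 semitones.
G3 down 9 semitones is A#2.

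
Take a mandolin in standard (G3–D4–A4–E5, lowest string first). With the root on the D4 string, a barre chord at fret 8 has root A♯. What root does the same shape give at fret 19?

A

Moving from fret 8 to fret 19 shifts the root by 11 semitones.
A♯ up 11 semitones is A.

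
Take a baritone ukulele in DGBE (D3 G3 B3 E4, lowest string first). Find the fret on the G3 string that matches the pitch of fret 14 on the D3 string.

9

Fret 14 on D3 is MIDI 50 + 14 = 64 (E4). On the G3 string (open MIDI 55), that pitch is 64 − 55 = fret 9.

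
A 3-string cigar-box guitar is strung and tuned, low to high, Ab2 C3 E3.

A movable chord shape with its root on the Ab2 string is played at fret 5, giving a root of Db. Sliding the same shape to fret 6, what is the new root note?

D

Moving from fret 5 to fret 6 shifts the root by 1 semitone.
Db up 1 semitone is D.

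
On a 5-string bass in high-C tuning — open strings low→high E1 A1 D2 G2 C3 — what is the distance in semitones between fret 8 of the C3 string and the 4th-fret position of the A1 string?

19 semitones

C3 at fret 8 → G♯3 (MIDI 56); A1 at fret 4 → C♯2 (MIDI 37).
56 − 37 = 19, so the two pitches are 19 semitones apart, with G♯3 the higher.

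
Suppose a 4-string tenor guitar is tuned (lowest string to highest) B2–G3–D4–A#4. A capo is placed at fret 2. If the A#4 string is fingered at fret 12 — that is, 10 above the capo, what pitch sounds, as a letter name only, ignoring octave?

The capo raises the open A#4 by 2 semitones to C5; fretting 10 more gives A#4 + 2 + 10 = A#4 + 12 semitones, landing on A#.

A#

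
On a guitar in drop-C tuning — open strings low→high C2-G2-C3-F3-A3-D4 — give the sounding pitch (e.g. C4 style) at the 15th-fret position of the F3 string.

G♯4

The open F3 string plus 15 semitones: F–F#–G–G#–…–F#–G–G#.
The walk passes from B into C once, so the octave number goes from 3 to 4.
(Equivalently spelled A♭4.)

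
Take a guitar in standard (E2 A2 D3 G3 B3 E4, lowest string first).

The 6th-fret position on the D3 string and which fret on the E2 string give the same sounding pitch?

16

D3 at fret 6 is D3 + 6 semitones = G♯3.
The open E2 string is 10 semitones below the open D3, so the same pitch on the E2 string lies at fret 6 + 10 = 16.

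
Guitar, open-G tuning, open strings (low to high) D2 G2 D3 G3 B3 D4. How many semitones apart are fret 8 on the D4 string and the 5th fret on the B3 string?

D4 at fret 8 → A#4 (MIDI 70); B3 at fret 5 → E4 (MIDI 64).
70 − 64 = 6, so the two pitches are 6 semitones apart, with A#4 the higher.

6 semitones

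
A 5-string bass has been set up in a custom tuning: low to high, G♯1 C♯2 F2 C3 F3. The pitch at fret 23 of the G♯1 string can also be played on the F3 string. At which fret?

2

Fret 23 on G♯1 is MIDI 32 + 23 = 55 (G3). On the F3 string (open MIDI 53), that pitch is 55 − 53 = fret 2.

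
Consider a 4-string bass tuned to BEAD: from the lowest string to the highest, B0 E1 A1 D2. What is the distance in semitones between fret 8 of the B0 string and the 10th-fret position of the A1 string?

B0 at fret 8 → G1 (MIDI 31); A1 at fret 10 → G2 (MIDI 43).
31 − 43 = -12, so the two pitches are 12 semitones apart, with G2 the higher.

12 semitones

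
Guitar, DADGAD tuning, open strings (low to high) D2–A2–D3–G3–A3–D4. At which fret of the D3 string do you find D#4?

13

D#4 is 13 semitones above the open D3 (D–D#–E–F–…–C#–D–D#), so it sits at fret 13.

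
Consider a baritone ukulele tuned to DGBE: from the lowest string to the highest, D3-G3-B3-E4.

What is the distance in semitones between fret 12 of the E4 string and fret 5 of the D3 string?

E4 at fret 12 → E5 (MIDI 76); D3 at fret 5 → G3 (MIDI 55).
76 − 55 = 21, so the two pitches are 21 semitones apart, with E5 the higher.

21 semitones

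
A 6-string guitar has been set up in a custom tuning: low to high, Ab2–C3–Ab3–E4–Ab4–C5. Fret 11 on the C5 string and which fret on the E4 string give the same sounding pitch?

Fret 11 on C5 is MIDI 72 + 11 = 83 (B5). On the E4 string (open MIDI 64), that pitch is 83 − 64 = fret 19.

19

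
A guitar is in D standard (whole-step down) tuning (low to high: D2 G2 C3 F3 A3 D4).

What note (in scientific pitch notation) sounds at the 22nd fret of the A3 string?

Each fret is one semitone, so A3 + 22 = G5.

G5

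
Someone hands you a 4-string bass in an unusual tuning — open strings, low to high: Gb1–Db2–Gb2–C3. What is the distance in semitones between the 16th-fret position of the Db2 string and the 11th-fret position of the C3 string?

6 semitones

Db2 at fret 16 → F3 (MIDI 53); C3 at fret 11 → B3 (MIDI 59).
53 − 59 = -6, so the two pitches are 6 semitones apart, with B3 the higher.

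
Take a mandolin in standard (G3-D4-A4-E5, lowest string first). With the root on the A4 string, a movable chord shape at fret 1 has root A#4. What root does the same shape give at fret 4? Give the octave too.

Moving from fret 1 to fret 4 shifts the root by 3 semitones.
A#4 up 3 semitones is C#5.

C#5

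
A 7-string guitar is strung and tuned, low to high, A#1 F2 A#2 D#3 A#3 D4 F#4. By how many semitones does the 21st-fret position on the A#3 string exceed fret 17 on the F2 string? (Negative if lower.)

21 semitones

A#3 at fret 21 → G5 (MIDI 79); F2 at fret 17 → A#3 (MIDI 58).
79 − 58 = 21, so the two pitches are 21 semitones apart.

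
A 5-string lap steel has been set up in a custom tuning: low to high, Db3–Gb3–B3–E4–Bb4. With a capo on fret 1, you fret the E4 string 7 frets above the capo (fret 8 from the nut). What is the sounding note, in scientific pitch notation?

The capo raises the open E4 by 1 semitone to F4; fretting 7 more gives E4 + 1 + 7 = E4 + 8 semitones = C5.

C5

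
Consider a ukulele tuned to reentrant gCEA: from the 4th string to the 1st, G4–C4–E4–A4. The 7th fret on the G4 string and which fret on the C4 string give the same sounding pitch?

14

G4 at fret 7 is G4 + 7 semitones = D5.
The open C4 string is 7 semitones below the open G4, so the same pitch on the C4 string lies at fret 7 + 7 = 14.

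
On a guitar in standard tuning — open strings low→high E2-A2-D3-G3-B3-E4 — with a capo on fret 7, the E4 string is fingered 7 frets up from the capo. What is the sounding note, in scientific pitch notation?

F♯5

The capo raises the open E4 by 7 semitones to B4; fretting 7 more gives E4 + 7 + 7 = E4 + 14 semitones = F♯5.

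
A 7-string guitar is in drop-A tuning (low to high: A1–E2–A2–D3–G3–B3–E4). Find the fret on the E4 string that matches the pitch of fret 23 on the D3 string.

Fret 23 on D3 is MIDI 50 + 23 = 73 (C♯5). On the E4 string (open MIDI 64), that pitch is 73 − 64 = fret 9.

9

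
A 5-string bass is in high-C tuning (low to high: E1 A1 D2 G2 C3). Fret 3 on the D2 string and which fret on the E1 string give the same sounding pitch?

13

D2 at fret 3 is D2 + 3 semitones = F2.
The open E1 string is 10 semitones below the open D2, so the same pitch on the E1 string lies at fret 3 + 10 = 13.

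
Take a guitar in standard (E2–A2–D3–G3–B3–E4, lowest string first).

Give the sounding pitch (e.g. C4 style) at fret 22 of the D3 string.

C5

Each fret is one semitone, so D3 + 22 = C5.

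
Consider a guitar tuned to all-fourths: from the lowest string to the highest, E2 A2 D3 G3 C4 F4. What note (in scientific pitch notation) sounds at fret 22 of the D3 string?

C5

The open D3 string plus 22 semitones: D–D#–E–F–…–A#–B–C.
The walk passes from B into C 2 times, so the octave number goes from 3 to 5.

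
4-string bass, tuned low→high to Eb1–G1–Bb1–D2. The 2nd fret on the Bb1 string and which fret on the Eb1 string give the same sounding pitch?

9

Fret 2 on Bb1 is MIDI 34 + 2 = 36 (C2). On the Eb1 string (open MIDI 27), that pitch is 36 − 27 = fret 9.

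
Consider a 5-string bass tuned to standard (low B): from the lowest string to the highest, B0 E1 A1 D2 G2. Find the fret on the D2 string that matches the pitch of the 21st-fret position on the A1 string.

16

Fret 21 on A1 is MIDI 33 + 21 = 54 (F#3). On the D2 string (open MIDI 38), that pitch is 54 − 38 = fret 16.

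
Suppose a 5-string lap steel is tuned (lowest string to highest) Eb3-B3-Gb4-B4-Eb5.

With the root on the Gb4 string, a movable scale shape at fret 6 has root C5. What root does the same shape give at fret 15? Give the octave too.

Moving from fret 6 to fret 15 shifts the root by 9 semitones.
C5 up 9 semitones is A5.

A5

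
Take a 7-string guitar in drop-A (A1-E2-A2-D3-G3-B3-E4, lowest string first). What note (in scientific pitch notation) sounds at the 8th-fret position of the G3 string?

G3 is MIDI 55. Adding 8 gives 63, which is D#4.
(Equivalently spelled Eb4.)

D#4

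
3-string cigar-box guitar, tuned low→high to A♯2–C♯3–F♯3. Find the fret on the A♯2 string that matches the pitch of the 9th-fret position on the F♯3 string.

17

F♯3 at fret 9 is F♯3 + 9 semitones = D♯4.
The open A♯2 string is 8 semitones below the open F♯3, so the same pitch on the A♯2 string lies at fret 9 + 8 = 17.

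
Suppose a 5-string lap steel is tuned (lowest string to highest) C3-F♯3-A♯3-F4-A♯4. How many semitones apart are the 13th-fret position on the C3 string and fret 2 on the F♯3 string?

C3 at fret 13 → C♯4 (MIDI 61); F♯3 at fret 2 → G♯3 (MIDI 56).
61 − 56 = 5, so the two pitches are 5 semitones apart, with C♯4 the higher.

5 semitones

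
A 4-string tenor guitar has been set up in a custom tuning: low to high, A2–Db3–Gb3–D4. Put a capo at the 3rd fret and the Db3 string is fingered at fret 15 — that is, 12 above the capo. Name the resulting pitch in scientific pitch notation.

The capo raises the open Db3 by 3 semitones to E3; fretting 12 more gives Db3 + 3 + 12 = Db3 + 15 semitones = E4.

E4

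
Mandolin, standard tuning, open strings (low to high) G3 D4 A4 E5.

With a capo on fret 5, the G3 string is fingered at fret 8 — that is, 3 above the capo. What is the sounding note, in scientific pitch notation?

The capo raises the open G3 by 5 semitones to C4; fretting 3 more gives G3 + 5 + 3 = G3 + 8 semitones = D♯4.
(Also written E♭.)

D♯4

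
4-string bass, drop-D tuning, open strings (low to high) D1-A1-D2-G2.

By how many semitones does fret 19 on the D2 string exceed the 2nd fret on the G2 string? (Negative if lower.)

12 semitones

D2 at fret 19 → A3 (MIDI 57); G2 at fret 2 → A2 (MIDI 45).
57 − 45 = 12, so the two pitches are 12 semitones apart.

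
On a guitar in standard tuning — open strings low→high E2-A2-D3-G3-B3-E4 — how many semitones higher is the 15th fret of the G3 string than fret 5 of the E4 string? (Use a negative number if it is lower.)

1 semitone

G3 at fret 15 → A♯4 (MIDI 70); E4 at fret 5 → A4 (MIDI 69).
70 − 69 = 1, so the two pitches are 1 semitone apart.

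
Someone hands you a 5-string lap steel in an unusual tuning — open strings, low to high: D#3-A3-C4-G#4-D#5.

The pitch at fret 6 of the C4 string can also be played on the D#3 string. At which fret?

15

C4 at fret 6 is C4 + 6 semitones = F#4.
The open D#3 string is 9 semitones below the open C4, so the same pitch on the D#3 string lies at fret 6 + 9 = 15.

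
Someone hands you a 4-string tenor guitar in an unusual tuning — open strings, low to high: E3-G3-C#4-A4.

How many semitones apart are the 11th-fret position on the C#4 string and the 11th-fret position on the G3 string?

6 semitones

C#4 at fret 11 → C5 (MIDI 72); G3 at fret 11 → F#4 (MIDI 66).
72 − 66 = 6, so the two pitches are 6 semitones apart, with C5 the higher.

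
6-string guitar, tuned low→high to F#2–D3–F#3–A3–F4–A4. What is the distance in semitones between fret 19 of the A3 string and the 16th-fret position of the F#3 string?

6 semitones

A3 at fret 19 → E5 (MIDI 76); F#3 at fret 16 → A#4 (MIDI 70).
76 − 70 = 6, so the two pitches are 6 semitones apart, with E5 the higher.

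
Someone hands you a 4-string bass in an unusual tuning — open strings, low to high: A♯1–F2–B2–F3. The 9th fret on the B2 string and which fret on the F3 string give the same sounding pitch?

3

B2 at fret 9 is B2 + 9 semitones = G♯3.
The open F3 string is 6 semitones above the open B2, so the same pitch on the F3 string lies at fret 9 − 6 = 3.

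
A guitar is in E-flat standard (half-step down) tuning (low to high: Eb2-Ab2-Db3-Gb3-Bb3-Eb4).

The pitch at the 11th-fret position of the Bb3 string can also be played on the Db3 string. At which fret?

Bb3 at fret 11 is Bb3 + 11 semitones = A4.
The open Db3 string is 9 semitones below the open Bb3, so the same pitch on the Db3 string lies at fret 11 + 9 = 20.

20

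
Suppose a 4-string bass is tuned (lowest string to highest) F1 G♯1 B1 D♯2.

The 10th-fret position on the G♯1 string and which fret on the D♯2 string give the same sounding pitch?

3

Fret 10 on G♯1 is MIDI 32 + 10 = 42 (F♯2). On the D♯2 string (open MIDI 39), that pitch is 42 − 39 = fret 3.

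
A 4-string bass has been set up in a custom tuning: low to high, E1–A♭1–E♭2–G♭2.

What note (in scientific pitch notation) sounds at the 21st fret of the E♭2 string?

C4

Each fret is one semitone, so E♭2 + 21 = C4.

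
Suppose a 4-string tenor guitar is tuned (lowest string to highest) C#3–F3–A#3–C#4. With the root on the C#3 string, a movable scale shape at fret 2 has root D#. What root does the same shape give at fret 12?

Moving from fret 2 to fret 12 shifts the root by 10 semitones.
D# up 10 semitones is C#.

C#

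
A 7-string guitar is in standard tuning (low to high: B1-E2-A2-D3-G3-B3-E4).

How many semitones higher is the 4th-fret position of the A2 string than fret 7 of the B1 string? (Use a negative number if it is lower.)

A2 at fret 4 → C#3 (MIDI 49); B1 at fret 7 → F#2 (MIDI 42).
49 − 42 = 7, so the two pitches are 7 semitones apart.

7 semitones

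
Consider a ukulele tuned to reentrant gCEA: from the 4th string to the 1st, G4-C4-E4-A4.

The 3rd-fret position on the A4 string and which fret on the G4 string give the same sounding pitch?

A4 at fret 3 is A4 + 3 semitones = C5.
The open G4 string is 2 semitones below the open A4, so the same pitch on the G4 string lies at fret 3 + 2 = 5.

5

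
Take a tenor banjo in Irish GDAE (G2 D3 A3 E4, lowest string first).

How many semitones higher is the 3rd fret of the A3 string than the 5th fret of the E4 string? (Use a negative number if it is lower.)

A3 at fret 3 → C4 (MIDI 60); E4 at fret 5 → A4 (MIDI 69).
60 − 69 = -9, so the two pitches are 9 semitones apart.

-9 semitones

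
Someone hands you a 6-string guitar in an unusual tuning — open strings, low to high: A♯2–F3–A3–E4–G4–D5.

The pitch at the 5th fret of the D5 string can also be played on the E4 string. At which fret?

D5 at fret 5 is D5 + 5 semitones = G5.
The open E4 string is 10 semitones below the open D5, so the same pitch on the E4 string lies at fret 5 + 10 = 15.

15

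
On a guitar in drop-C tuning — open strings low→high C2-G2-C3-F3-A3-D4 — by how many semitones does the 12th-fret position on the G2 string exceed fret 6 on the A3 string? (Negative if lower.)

-8 semitones

G2 at fret 12 → G3 (MIDI 55); A3 at fret 6 → D#4 (MIDI 63).
55 − 63 = -8, so the two pitches are 8 semitones apart.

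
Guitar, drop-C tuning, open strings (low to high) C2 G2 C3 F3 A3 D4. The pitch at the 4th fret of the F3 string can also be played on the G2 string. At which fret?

F3 at fret 4 is F3 + 4 semitones = A3.
The open G2 string is 10 semitones below the open F3, so the same pitch on the G2 string lies at fret 4 + 10 = 14.

14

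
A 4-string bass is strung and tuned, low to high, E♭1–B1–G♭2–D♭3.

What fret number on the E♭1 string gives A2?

18

A2 is 18 semitones above the open E♭1 (Eb–E–F–Gb–…–G–Ab–A), so it sits at fret 18.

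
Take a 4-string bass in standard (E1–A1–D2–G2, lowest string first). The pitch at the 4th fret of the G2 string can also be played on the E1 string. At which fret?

Fret 4 on G2 is MIDI 43 + 4 = 47 (B2). On the E1 string (open MIDI 28), that pitch is 47 − 28 = fret 19.

19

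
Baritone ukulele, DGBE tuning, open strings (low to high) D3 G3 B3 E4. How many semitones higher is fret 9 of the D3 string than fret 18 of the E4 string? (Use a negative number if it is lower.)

-23 semitones

D3 at fret 9 → B3 (MIDI 59); E4 at fret 18 → A♯5 (MIDI 82).
59 − 82 = -23, so the two pitches are 23 semitones apart.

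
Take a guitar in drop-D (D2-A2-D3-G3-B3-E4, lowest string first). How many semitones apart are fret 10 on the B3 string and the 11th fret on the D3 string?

B3 at fret 10 → A4 (MIDI 69); D3 at fret 11 → C♯4 (MIDI 61).
69 − 61 = 8, so the two pitches are 8 semitones apart, with A4 the higher.

8 semitones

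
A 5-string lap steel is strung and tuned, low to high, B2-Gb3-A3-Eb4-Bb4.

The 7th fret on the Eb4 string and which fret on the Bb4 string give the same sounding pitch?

0

Fret 7 on Eb4 is MIDI 63 + 7 = 70 (Bb4). On the Bb4 string (open MIDI 70), that pitch is 70 − 70 = fret 0.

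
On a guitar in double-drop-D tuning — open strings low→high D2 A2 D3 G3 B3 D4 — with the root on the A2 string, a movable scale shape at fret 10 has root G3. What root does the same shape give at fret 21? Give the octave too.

F♯4

Moving from fret 10 to fret 21 shifts the root by 11 semitones.
G3 up 11 semitones is F♯4.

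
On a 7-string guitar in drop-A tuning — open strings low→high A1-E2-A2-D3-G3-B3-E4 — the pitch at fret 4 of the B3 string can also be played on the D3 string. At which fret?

13

B3 at fret 4 is B3 + 4 semitones = D#4.
The open D3 string is 9 semitones below the open B3, so the same pitch on the D3 string lies at fret 4 + 9 = 13.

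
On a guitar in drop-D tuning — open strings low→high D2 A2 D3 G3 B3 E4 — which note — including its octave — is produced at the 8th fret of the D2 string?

A#2

D2 is MIDI 38. Adding 8 gives 46, which is A#2.
(Equivalently spelled Bb2.)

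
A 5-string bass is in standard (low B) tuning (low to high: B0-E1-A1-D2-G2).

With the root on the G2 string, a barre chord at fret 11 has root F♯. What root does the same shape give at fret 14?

A

Moving from fret 11 to fret 14 shifts the root by 3 semitones.
F♯ up 3 semitones is A.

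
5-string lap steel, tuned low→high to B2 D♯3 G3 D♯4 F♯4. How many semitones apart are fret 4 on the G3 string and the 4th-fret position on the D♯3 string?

4 semitones

G3 at fret 4 → B3 (MIDI 59); D♯3 at fret 4 → G3 (MIDI 55).
59 − 55 = 4, so the two pitches are 4 semitones apart, with B3 the higher.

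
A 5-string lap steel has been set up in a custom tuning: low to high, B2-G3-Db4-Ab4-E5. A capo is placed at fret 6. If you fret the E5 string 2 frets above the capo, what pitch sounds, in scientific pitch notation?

The capo raises the open E5 by 6 semitones to Bb5; fretting 2 more gives E5 + 6 + 2 = E5 + 8 semitones = C6.

C6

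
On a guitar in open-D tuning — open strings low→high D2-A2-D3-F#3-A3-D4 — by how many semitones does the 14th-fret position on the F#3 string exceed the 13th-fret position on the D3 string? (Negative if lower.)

5 semitones

F#3 at fret 14 → G#4 (MIDI 68); D3 at fret 13 → D#4 (MIDI 63).
68 − 63 = 5, so the two pitches are 5 semitones apart.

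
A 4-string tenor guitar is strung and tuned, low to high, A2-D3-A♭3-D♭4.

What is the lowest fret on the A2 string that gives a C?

From A2, count semitones up the chromatic scale until reaching C: A–Bb–B–C — 3 steps.

3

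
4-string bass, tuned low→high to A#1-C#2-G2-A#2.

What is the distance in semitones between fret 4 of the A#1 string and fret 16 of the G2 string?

A#1 at fret 4 → D2 (MIDI 38); G2 at fret 16 → B3 (MIDI 59).
38 − 59 = -21, so the two pitches are 21 semitones apart, with B3 the higher.

21 semitones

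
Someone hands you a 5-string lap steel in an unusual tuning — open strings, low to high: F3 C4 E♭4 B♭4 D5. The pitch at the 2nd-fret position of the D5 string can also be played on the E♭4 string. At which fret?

13

D5 at fret 2 is D5 + 2 semitones = E5.
The open E♭4 string is 11 semitones below the open D5, so the same pitch on the E♭4 string lies at fret 2 + 11 = 13.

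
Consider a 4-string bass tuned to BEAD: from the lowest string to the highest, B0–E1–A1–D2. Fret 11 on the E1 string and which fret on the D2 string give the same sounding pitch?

E1 at fret 11 is E1 + 11 semitones = D♯2.
The open D2 string is 10 semitones above the open E1, so the same pitch on the D2 string lies at fret 11 − 10 = 1.

1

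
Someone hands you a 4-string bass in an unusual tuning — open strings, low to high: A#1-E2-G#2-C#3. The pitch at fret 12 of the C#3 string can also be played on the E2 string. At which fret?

C#3 at fret 12 is C#3 + 12 semitones = C#4.
The open E2 string is 9 semitones below the open C#3, so the same pitch on the E2 string lies at fret 12 + 9 = 21.

21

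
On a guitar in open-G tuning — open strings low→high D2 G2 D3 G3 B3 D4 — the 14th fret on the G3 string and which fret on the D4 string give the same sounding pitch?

G3 at fret 14 is G3 + 14 semitones = A4.
The open D4 string is 7 semitones above the open G3, so the same pitch on the D4 string lies at fret 14 − 7 = 7.

7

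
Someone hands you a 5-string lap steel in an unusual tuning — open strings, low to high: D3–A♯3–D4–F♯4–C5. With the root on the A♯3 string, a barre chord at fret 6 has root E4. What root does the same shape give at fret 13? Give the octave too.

Moving from fret 6 to fret 13 shifts the root by 7 semitones.
E4 up 7 semitones is B4.

B4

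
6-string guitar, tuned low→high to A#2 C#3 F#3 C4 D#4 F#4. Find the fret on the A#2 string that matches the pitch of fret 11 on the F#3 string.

F#3 at fret 11 is F#3 + 11 semitones = F4.
The open A#2 string is 8 semitones below the open F#3, so the same pitch on the A#2 string lies at fret 11 + 8 = 19.

19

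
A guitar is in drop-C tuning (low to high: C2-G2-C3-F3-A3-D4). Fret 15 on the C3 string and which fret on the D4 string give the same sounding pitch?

Fret 15 on C3 is MIDI 48 + 15 = 63 (D#4). On the D4 string (open MIDI 62), that pitch is 63 − 62 = fret 1.

1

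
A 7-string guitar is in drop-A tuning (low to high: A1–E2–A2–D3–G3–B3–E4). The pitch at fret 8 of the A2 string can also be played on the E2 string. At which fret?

A2 at fret 8 is A2 + 8 semitones = F3.
The open E2 string is 5 semitones below the open A2, so the same pitch on the E2 string lies at fret 8 + 5 = 13.

13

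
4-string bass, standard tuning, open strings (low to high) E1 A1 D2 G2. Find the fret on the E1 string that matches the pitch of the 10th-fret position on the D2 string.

D2 at fret 10 is D2 + 10 semitones = C3.
The open E1 string is 10 semitones below the open D2, so the same pitch on the E1 string lies at fret 10 + 10 = 20.

20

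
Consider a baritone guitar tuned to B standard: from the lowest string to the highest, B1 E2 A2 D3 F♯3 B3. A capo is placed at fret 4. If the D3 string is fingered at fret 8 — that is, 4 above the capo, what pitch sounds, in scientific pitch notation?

A♯3

The capo raises the open D3 by 4 semitones to F♯3; fretting 4 more gives D3 + 4 + 4 = D3 + 8 semitones = A♯3.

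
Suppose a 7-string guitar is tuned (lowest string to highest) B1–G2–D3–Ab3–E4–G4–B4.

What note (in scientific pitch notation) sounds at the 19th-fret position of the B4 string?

Each fret is one semitone, so B4 + 19 = Gb6.
(Equivalently spelled F#6.)

Gb6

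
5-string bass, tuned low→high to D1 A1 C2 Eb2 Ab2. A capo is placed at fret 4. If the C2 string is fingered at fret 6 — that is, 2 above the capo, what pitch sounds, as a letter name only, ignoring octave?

The capo raises the open C2 by 4 semitones to E2; fretting 2 more gives C2 + 4 + 2 = C2 + 6 semitones, landing on Gb.
(Also written F#.)

Gb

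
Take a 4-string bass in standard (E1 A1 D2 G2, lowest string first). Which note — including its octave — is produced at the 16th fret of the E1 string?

G#2

Each fret is one semitone, so E1 + 16 = G#2.
(Equivalently spelled Ab2.)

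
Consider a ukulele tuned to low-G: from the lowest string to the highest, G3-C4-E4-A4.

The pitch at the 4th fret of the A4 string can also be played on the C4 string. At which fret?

Fret 4 on A4 is MIDI 69 + 4 = 73 (C#5). On the C4 string (open MIDI 60), that pitch is 73 − 60 = fret 13.

13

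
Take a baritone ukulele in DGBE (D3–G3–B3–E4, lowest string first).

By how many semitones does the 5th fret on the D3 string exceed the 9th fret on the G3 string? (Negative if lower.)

-9 semitones

D3 at fret 5 → G3 (MIDI 55); G3 at fret 9 → E4 (MIDI 64).
55 − 64 = -9, so the two pitches are 9 semitones apart.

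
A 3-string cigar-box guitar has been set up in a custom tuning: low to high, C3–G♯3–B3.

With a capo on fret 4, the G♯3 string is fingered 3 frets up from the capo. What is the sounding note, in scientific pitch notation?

The capo raises the open G♯3 by 4 semitones to C4; fretting 3 more gives G♯3 + 4 + 3 = G♯3 + 7 semitones = D♯4.

D♯4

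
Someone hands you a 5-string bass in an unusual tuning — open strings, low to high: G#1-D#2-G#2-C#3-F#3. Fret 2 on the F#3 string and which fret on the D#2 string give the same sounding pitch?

17

F#3 at fret 2 is F#3 + 2 semitones = G#3.
The open D#2 string is 15 semitones below the open F#3, so the same pitch on the D#2 string lies at fret 2 + 15 = 17.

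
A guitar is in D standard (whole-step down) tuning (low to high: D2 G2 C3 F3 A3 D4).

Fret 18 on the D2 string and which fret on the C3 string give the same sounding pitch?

Fret 18 on D2 is MIDI 38 + 18 = 56 (G#3). On the C3 string (open MIDI 48), that pitch is 56 − 48 = fret 8.

8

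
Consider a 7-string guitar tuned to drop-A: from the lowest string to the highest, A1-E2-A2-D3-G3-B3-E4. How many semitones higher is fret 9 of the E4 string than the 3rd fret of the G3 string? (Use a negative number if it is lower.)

15 semitones

E4 at fret 9 → C#5 (MIDI 73); G3 at fret 3 → A#3 (MIDI 58).
73 − 58 = 15, so the two pitches are 15 semitones apart.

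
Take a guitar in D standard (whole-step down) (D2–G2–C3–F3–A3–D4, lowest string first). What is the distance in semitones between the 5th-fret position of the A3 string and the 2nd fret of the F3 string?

7 semitones

A3 at fret 5 → D4 (MIDI 62); F3 at fret 2 → G3 (MIDI 55).
62 − 55 = 7, so the two pitches are 7 semitones apart, with D4 the higher.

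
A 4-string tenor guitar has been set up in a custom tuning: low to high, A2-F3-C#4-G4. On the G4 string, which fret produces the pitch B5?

16

B5 is 16 semitones above the open G4 (G–G#–A–A#–…–A–A#–B), so it sits at fret 16.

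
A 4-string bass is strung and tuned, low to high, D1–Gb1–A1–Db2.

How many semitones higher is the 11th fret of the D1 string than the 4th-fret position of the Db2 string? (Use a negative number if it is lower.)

D1 at fret 11 → Db2 (MIDI 37); Db2 at fret 4 → F2 (MIDI 41).
37 − 41 = -4, so the two pitches are 4 semitones apart.

-4 semitones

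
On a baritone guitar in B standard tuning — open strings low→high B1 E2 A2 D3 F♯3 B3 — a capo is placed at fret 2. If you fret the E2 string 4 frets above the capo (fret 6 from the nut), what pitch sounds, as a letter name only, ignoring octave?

The capo raises the open E2 by 2 semitones to F♯2; fretting 4 more gives E2 + 2 + 4 = E2 + 6 semitones, landing on A♯.

A♯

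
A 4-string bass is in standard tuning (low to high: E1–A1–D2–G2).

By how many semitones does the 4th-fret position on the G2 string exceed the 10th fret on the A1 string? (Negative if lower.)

4 semitones

G2 at fret 4 → B2 (MIDI 47); A1 at fret 10 → G2 (MIDI 43).
47 − 43 = 4, so the two pitches are 4 semitones apart.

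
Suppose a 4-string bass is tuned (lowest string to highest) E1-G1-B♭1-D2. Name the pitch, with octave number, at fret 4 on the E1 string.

The open E1 string plus 4 semitones: E–F–Gb–G–Ab.
No B→C boundary is crossed, so the octave stays at 1.
(Equivalently spelled G♯1.)

A♭1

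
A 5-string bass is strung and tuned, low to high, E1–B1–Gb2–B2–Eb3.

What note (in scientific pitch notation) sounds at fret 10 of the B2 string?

B2 is MIDI 47. Adding 10 gives 57, which is A3.

A3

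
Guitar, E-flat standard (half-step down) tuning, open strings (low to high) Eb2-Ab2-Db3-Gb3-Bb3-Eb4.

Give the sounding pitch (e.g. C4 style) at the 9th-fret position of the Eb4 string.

Eb4 is MIDI 63. Adding 9 gives 72, which is C5.

C5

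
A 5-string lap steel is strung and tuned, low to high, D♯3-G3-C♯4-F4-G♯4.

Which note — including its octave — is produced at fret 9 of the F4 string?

D5

The open F4 string plus 9 semitones: F–F#–G–G#–A–A#–B–C–C#–D.
The walk passes from B into C once, so the octave number goes from 4 to 5.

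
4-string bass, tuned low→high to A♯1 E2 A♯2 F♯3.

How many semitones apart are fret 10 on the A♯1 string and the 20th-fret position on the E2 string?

A♯1 at fret 10 → G♯2 (MIDI 44); E2 at fret 20 → C4 (MIDI 60).
44 − 60 = -16, so the two pitches are 16 semitones apart, with C4 the higher.

16 semitones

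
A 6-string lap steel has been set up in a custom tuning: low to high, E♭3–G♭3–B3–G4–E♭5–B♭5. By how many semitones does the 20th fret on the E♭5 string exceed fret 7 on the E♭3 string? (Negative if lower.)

37 semitones

E♭5 at fret 20 → B6 (MIDI 95); E♭3 at fret 7 → B♭3 (MIDI 58).
95 − 58 = 37, so the two pitches are 37 semitones apart.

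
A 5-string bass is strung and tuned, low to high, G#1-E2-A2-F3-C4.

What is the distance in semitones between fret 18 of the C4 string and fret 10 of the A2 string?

C4 at fret 18 → F#5 (MIDI 78); A2 at fret 10 → G3 (MIDI 55).
78 − 55 = 23, so the two pitches are 23 semitones apart, with F#5 the higher.

23 semitones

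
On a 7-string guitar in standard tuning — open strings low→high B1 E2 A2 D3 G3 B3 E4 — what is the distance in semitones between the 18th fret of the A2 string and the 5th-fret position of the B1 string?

A2 at fret 18 → D♯4 (MIDI 63); B1 at fret 5 → E2 (MIDI 40).
63 − 40 = 23, so the two pitches are 23 semitones apart, with D♯4 the higher.

23 semitones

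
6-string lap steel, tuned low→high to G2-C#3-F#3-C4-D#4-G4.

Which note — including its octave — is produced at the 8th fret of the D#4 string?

B4

The open D#4 string plus 8 semitones: D#–E–F–F#–G–G#–A–A#–B.
No B→C boundary is crossed, so the octave stays at 4.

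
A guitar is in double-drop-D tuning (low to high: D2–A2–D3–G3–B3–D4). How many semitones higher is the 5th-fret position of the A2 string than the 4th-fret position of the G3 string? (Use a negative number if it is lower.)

-9 semitones

A2 at fret 5 → D3 (MIDI 50); G3 at fret 4 → B3 (MIDI 59).
50 − 59 = -9, so the two pitches are 9 semitones apart.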